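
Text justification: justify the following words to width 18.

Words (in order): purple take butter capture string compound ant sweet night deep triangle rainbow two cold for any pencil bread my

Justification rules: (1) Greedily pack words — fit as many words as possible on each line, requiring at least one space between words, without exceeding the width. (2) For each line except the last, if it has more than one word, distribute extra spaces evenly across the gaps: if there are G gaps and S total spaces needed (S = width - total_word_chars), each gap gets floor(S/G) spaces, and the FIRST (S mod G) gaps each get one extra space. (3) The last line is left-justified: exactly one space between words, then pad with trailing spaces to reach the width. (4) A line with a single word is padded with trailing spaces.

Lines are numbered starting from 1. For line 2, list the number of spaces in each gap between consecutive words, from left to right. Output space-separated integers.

Line 1: ['purple', 'take', 'butter'] (min_width=18, slack=0)
Line 2: ['capture', 'string'] (min_width=14, slack=4)
Line 3: ['compound', 'ant', 'sweet'] (min_width=18, slack=0)
Line 4: ['night', 'deep'] (min_width=10, slack=8)
Line 5: ['triangle', 'rainbow'] (min_width=16, slack=2)
Line 6: ['two', 'cold', 'for', 'any'] (min_width=16, slack=2)
Line 7: ['pencil', 'bread', 'my'] (min_width=15, slack=3)

Answer: 5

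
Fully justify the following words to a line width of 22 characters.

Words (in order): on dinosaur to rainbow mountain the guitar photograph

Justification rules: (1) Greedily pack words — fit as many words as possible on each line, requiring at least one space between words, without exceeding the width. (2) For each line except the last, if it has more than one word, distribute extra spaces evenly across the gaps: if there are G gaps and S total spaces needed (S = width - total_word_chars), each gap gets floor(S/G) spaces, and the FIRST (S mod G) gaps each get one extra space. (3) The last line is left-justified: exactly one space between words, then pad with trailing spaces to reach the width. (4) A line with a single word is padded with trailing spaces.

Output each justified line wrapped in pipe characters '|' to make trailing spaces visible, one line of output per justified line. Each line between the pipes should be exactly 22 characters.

Line 1: ['on', 'dinosaur', 'to', 'rainbow'] (min_width=22, slack=0)
Line 2: ['mountain', 'the', 'guitar'] (min_width=19, slack=3)
Line 3: ['photograph'] (min_width=10, slack=12)

Answer: |on dinosaur to rainbow|
|mountain   the  guitar|
|photograph            |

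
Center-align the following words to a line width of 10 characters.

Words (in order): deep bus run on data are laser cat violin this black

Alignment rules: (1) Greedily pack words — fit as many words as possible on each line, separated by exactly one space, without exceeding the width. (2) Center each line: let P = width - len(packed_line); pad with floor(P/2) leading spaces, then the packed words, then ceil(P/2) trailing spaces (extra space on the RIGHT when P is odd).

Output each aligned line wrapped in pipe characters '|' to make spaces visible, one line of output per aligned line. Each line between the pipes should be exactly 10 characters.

Line 1: ['deep', 'bus'] (min_width=8, slack=2)
Line 2: ['run', 'on'] (min_width=6, slack=4)
Line 3: ['data', 'are'] (min_width=8, slack=2)
Line 4: ['laser', 'cat'] (min_width=9, slack=1)
Line 5: ['violin'] (min_width=6, slack=4)
Line 6: ['this', 'black'] (min_width=10, slack=0)

Answer: | deep bus |
|  run on  |
| data are |
|laser cat |
|  violin  |
|this black|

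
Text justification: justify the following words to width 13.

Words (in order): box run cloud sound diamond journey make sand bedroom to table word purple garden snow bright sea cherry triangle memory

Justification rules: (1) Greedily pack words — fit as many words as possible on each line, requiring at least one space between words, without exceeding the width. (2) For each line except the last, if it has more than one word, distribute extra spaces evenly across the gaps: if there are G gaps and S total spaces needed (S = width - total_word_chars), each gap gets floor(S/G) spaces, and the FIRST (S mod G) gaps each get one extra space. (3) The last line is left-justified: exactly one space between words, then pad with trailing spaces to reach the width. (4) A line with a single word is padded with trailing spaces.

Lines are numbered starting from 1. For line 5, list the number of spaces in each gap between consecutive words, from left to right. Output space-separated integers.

Line 1: ['box', 'run', 'cloud'] (min_width=13, slack=0)
Line 2: ['sound', 'diamond'] (min_width=13, slack=0)
Line 3: ['journey', 'make'] (min_width=12, slack=1)
Line 4: ['sand', 'bedroom'] (min_width=12, slack=1)
Line 5: ['to', 'table', 'word'] (min_width=13, slack=0)
Line 6: ['purple', 'garden'] (min_width=13, slack=0)
Line 7: ['snow', 'bright'] (min_width=11, slack=2)
Line 8: ['sea', 'cherry'] (min_width=10, slack=3)
Line 9: ['triangle'] (min_width=8, slack=5)
Line 10: ['memory'] (min_width=6, slack=7)

Answer: 1 1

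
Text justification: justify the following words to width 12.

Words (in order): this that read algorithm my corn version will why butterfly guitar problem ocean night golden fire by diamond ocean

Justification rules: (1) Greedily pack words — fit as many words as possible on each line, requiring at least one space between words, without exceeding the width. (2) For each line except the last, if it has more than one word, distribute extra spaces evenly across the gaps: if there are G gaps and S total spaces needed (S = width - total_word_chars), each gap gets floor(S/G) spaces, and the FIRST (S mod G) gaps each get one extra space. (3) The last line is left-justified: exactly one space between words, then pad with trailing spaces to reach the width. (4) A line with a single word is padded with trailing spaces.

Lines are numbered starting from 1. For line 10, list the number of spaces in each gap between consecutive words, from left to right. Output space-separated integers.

Line 1: ['this', 'that'] (min_width=9, slack=3)
Line 2: ['read'] (min_width=4, slack=8)
Line 3: ['algorithm', 'my'] (min_width=12, slack=0)
Line 4: ['corn', 'version'] (min_width=12, slack=0)
Line 5: ['will', 'why'] (min_width=8, slack=4)
Line 6: ['butterfly'] (min_width=9, slack=3)
Line 7: ['guitar'] (min_width=6, slack=6)
Line 8: ['problem'] (min_width=7, slack=5)
Line 9: ['ocean', 'night'] (min_width=11, slack=1)
Line 10: ['golden', 'fire'] (min_width=11, slack=1)
Line 11: ['by', 'diamond'] (min_width=10, slack=2)
Line 12: ['ocean'] (min_width=5, slack=7)

Answer: 2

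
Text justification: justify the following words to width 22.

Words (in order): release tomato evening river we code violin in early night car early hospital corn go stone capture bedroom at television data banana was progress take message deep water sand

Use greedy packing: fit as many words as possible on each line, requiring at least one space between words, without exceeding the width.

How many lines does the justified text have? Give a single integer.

Line 1: ['release', 'tomato', 'evening'] (min_width=22, slack=0)
Line 2: ['river', 'we', 'code', 'violin'] (min_width=20, slack=2)
Line 3: ['in', 'early', 'night', 'car'] (min_width=18, slack=4)
Line 4: ['early', 'hospital', 'corn', 'go'] (min_width=22, slack=0)
Line 5: ['stone', 'capture', 'bedroom'] (min_width=21, slack=1)
Line 6: ['at', 'television', 'data'] (min_width=18, slack=4)
Line 7: ['banana', 'was', 'progress'] (min_width=19, slack=3)
Line 8: ['take', 'message', 'deep'] (min_width=17, slack=5)
Line 9: ['water', 'sand'] (min_width=10, slack=12)
Total lines: 9

Answer: 9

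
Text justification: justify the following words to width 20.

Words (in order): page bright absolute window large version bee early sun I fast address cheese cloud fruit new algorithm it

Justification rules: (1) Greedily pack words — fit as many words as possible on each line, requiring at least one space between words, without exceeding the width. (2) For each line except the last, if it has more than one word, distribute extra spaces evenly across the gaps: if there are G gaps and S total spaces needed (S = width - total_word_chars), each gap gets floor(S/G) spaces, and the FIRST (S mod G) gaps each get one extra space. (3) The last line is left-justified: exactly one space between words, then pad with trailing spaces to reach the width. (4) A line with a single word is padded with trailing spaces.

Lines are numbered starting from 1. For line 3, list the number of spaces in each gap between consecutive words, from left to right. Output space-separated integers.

Answer: 1 1 1 1

Derivation:
Line 1: ['page', 'bright', 'absolute'] (min_width=20, slack=0)
Line 2: ['window', 'large', 'version'] (min_width=20, slack=0)
Line 3: ['bee', 'early', 'sun', 'I', 'fast'] (min_width=20, slack=0)
Line 4: ['address', 'cheese', 'cloud'] (min_width=20, slack=0)
Line 5: ['fruit', 'new', 'algorithm'] (min_width=19, slack=1)
Line 6: ['it'] (min_width=2, slack=18)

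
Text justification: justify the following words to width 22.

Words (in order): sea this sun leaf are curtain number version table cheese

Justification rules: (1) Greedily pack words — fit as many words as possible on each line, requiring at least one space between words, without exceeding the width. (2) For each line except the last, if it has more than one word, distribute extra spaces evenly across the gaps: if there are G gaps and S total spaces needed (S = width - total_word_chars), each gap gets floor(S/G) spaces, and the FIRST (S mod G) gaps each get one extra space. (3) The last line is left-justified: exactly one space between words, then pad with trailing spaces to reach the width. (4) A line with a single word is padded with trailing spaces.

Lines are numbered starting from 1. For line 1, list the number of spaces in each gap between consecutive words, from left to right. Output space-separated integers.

Answer: 2 1 1 1

Derivation:
Line 1: ['sea', 'this', 'sun', 'leaf', 'are'] (min_width=21, slack=1)
Line 2: ['curtain', 'number', 'version'] (min_width=22, slack=0)
Line 3: ['table', 'cheese'] (min_width=12, slack=10)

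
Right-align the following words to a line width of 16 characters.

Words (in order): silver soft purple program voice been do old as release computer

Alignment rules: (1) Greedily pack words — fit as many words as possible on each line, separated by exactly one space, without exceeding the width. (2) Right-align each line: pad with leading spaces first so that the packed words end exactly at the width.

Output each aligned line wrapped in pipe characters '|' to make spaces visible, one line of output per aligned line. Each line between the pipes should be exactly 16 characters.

Answer: |     silver soft|
|  purple program|
|   voice been do|
|  old as release|
|        computer|

Derivation:
Line 1: ['silver', 'soft'] (min_width=11, slack=5)
Line 2: ['purple', 'program'] (min_width=14, slack=2)
Line 3: ['voice', 'been', 'do'] (min_width=13, slack=3)
Line 4: ['old', 'as', 'release'] (min_width=14, slack=2)
Line 5: ['computer'] (min_width=8, slack=8)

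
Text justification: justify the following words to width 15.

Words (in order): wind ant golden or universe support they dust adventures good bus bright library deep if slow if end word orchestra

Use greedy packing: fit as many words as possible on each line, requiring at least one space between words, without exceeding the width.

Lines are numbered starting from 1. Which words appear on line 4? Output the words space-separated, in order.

Answer: dust adventures

Derivation:
Line 1: ['wind', 'ant', 'golden'] (min_width=15, slack=0)
Line 2: ['or', 'universe'] (min_width=11, slack=4)
Line 3: ['support', 'they'] (min_width=12, slack=3)
Line 4: ['dust', 'adventures'] (min_width=15, slack=0)
Line 5: ['good', 'bus', 'bright'] (min_width=15, slack=0)
Line 6: ['library', 'deep', 'if'] (min_width=15, slack=0)
Line 7: ['slow', 'if', 'end'] (min_width=11, slack=4)
Line 8: ['word', 'orchestra'] (min_width=14, slack=1)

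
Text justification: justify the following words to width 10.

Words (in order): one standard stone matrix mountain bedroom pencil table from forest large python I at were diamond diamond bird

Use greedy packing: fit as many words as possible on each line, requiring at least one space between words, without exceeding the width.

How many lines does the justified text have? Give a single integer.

Line 1: ['one'] (min_width=3, slack=7)
Line 2: ['standard'] (min_width=8, slack=2)
Line 3: ['stone'] (min_width=5, slack=5)
Line 4: ['matrix'] (min_width=6, slack=4)
Line 5: ['mountain'] (min_width=8, slack=2)
Line 6: ['bedroom'] (min_width=7, slack=3)
Line 7: ['pencil'] (min_width=6, slack=4)
Line 8: ['table', 'from'] (min_width=10, slack=0)
Line 9: ['forest'] (min_width=6, slack=4)
Line 10: ['large'] (min_width=5, slack=5)
Line 11: ['python', 'I'] (min_width=8, slack=2)
Line 12: ['at', 'were'] (min_width=7, slack=3)
Line 13: ['diamond'] (min_width=7, slack=3)
Line 14: ['diamond'] (min_width=7, slack=3)
Line 15: ['bird'] (min_width=4, slack=6)
Total lines: 15

Answer: 15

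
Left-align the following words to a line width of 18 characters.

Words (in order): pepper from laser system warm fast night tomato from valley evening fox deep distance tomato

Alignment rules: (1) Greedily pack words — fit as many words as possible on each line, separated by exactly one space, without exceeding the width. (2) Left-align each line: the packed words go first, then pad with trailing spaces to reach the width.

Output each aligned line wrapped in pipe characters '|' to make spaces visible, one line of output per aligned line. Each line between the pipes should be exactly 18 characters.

Line 1: ['pepper', 'from', 'laser'] (min_width=17, slack=1)
Line 2: ['system', 'warm', 'fast'] (min_width=16, slack=2)
Line 3: ['night', 'tomato', 'from'] (min_width=17, slack=1)
Line 4: ['valley', 'evening', 'fox'] (min_width=18, slack=0)
Line 5: ['deep', 'distance'] (min_width=13, slack=5)
Line 6: ['tomato'] (min_width=6, slack=12)

Answer: |pepper from laser |
|system warm fast  |
|night tomato from |
|valley evening fox|
|deep distance     |
|tomato            |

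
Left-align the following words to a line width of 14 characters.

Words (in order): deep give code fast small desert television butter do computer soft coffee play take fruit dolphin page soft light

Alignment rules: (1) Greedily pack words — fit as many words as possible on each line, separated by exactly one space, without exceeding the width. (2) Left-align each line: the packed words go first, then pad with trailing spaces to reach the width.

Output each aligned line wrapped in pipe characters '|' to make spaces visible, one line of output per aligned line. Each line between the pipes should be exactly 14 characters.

Answer: |deep give code|
|fast small    |
|desert        |
|television    |
|butter do     |
|computer soft |
|coffee play   |
|take fruit    |
|dolphin page  |
|soft light    |

Derivation:
Line 1: ['deep', 'give', 'code'] (min_width=14, slack=0)
Line 2: ['fast', 'small'] (min_width=10, slack=4)
Line 3: ['desert'] (min_width=6, slack=8)
Line 4: ['television'] (min_width=10, slack=4)
Line 5: ['butter', 'do'] (min_width=9, slack=5)
Line 6: ['computer', 'soft'] (min_width=13, slack=1)
Line 7: ['coffee', 'play'] (min_width=11, slack=3)
Line 8: ['take', 'fruit'] (min_width=10, slack=4)
Line 9: ['dolphin', 'page'] (min_width=12, slack=2)
Line 10: ['soft', 'light'] (min_width=10, slack=4)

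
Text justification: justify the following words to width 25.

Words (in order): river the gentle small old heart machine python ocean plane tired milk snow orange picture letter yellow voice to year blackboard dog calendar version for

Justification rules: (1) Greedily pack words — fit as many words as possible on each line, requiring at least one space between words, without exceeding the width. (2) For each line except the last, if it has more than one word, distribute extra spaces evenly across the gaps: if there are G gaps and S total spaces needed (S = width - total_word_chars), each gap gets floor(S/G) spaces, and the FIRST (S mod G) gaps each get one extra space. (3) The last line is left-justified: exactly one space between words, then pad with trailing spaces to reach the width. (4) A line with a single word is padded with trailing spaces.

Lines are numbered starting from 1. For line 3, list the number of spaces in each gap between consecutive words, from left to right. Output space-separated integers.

Line 1: ['river', 'the', 'gentle', 'small'] (min_width=22, slack=3)
Line 2: ['old', 'heart', 'machine', 'python'] (min_width=24, slack=1)
Line 3: ['ocean', 'plane', 'tired', 'milk'] (min_width=22, slack=3)
Line 4: ['snow', 'orange', 'picture'] (min_width=19, slack=6)
Line 5: ['letter', 'yellow', 'voice', 'to'] (min_width=22, slack=3)
Line 6: ['year', 'blackboard', 'dog'] (min_width=19, slack=6)
Line 7: ['calendar', 'version', 'for'] (min_width=20, slack=5)

Answer: 2 2 2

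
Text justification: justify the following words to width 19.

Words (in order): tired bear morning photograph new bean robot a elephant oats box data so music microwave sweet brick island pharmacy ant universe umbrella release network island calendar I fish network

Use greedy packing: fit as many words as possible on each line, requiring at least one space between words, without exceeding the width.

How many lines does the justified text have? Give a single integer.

Answer: 11

Derivation:
Line 1: ['tired', 'bear', 'morning'] (min_width=18, slack=1)
Line 2: ['photograph', 'new', 'bean'] (min_width=19, slack=0)
Line 3: ['robot', 'a', 'elephant'] (min_width=16, slack=3)
Line 4: ['oats', 'box', 'data', 'so'] (min_width=16, slack=3)
Line 5: ['music', 'microwave'] (min_width=15, slack=4)
Line 6: ['sweet', 'brick', 'island'] (min_width=18, slack=1)
Line 7: ['pharmacy', 'ant'] (min_width=12, slack=7)
Line 8: ['universe', 'umbrella'] (min_width=17, slack=2)
Line 9: ['release', 'network'] (min_width=15, slack=4)
Line 10: ['island', 'calendar', 'I'] (min_width=17, slack=2)
Line 11: ['fish', 'network'] (min_width=12, slack=7)
Total lines: 11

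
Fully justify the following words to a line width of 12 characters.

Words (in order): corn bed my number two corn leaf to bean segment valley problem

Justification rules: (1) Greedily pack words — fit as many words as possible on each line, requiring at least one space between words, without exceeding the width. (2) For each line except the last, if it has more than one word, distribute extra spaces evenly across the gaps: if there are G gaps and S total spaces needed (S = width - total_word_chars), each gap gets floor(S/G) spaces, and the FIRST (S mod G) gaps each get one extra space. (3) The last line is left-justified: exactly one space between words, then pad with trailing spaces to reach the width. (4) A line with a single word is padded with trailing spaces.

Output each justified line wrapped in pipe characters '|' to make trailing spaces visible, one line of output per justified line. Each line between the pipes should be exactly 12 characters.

Line 1: ['corn', 'bed', 'my'] (min_width=11, slack=1)
Line 2: ['number', 'two'] (min_width=10, slack=2)
Line 3: ['corn', 'leaf', 'to'] (min_width=12, slack=0)
Line 4: ['bean', 'segment'] (min_width=12, slack=0)
Line 5: ['valley'] (min_width=6, slack=6)
Line 6: ['problem'] (min_width=7, slack=5)

Answer: |corn  bed my|
|number   two|
|corn leaf to|
|bean segment|
|valley      |
|problem     |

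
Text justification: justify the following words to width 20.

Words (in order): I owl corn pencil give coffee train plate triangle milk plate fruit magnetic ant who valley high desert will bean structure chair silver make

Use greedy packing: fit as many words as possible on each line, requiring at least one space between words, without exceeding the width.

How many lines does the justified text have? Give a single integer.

Line 1: ['I', 'owl', 'corn', 'pencil'] (min_width=17, slack=3)
Line 2: ['give', 'coffee', 'train'] (min_width=17, slack=3)
Line 3: ['plate', 'triangle', 'milk'] (min_width=19, slack=1)
Line 4: ['plate', 'fruit', 'magnetic'] (min_width=20, slack=0)
Line 5: ['ant', 'who', 'valley', 'high'] (min_width=19, slack=1)
Line 6: ['desert', 'will', 'bean'] (min_width=16, slack=4)
Line 7: ['structure', 'chair'] (min_width=15, slack=5)
Line 8: ['silver', 'make'] (min_width=11, slack=9)
Total lines: 8

Answer: 8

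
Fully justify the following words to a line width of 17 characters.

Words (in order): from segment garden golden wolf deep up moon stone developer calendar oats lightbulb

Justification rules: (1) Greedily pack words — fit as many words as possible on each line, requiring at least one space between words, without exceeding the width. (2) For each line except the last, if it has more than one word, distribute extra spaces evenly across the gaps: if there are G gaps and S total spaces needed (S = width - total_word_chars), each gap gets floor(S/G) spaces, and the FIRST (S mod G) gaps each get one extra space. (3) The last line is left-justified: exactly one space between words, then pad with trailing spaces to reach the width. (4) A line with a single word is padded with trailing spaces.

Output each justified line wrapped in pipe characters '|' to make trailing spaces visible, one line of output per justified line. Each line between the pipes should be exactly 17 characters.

Line 1: ['from', 'segment'] (min_width=12, slack=5)
Line 2: ['garden', 'golden'] (min_width=13, slack=4)
Line 3: ['wolf', 'deep', 'up', 'moon'] (min_width=17, slack=0)
Line 4: ['stone', 'developer'] (min_width=15, slack=2)
Line 5: ['calendar', 'oats'] (min_width=13, slack=4)
Line 6: ['lightbulb'] (min_width=9, slack=8)

Answer: |from      segment|
|garden     golden|
|wolf deep up moon|
|stone   developer|
|calendar     oats|
|lightbulb        |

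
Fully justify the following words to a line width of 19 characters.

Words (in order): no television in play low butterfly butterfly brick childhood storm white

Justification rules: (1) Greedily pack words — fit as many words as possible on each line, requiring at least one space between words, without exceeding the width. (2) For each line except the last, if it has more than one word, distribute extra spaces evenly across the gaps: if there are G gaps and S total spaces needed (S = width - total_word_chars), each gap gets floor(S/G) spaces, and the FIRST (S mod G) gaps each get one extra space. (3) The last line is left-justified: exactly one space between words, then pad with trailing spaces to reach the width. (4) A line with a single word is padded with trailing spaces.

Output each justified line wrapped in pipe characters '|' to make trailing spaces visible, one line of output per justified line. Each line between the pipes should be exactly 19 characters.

Line 1: ['no', 'television', 'in'] (min_width=16, slack=3)
Line 2: ['play', 'low', 'butterfly'] (min_width=18, slack=1)
Line 3: ['butterfly', 'brick'] (min_width=15, slack=4)
Line 4: ['childhood', 'storm'] (min_width=15, slack=4)
Line 5: ['white'] (min_width=5, slack=14)

Answer: |no   television  in|
|play  low butterfly|
|butterfly     brick|
|childhood     storm|
|white              |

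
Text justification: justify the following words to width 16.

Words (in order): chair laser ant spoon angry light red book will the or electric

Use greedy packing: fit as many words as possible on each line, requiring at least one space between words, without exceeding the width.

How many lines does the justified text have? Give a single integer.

Answer: 5

Derivation:
Line 1: ['chair', 'laser', 'ant'] (min_width=15, slack=1)
Line 2: ['spoon', 'angry'] (min_width=11, slack=5)
Line 3: ['light', 'red', 'book'] (min_width=14, slack=2)
Line 4: ['will', 'the', 'or'] (min_width=11, slack=5)
Line 5: ['electric'] (min_width=8, slack=8)
Total lines: 5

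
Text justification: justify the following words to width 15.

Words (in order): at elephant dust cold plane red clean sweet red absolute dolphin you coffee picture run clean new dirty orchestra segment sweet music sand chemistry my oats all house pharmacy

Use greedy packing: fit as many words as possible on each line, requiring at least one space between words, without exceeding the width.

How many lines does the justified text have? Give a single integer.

Answer: 13

Derivation:
Line 1: ['at', 'elephant'] (min_width=11, slack=4)
Line 2: ['dust', 'cold', 'plane'] (min_width=15, slack=0)
Line 3: ['red', 'clean', 'sweet'] (min_width=15, slack=0)
Line 4: ['red', 'absolute'] (min_width=12, slack=3)
Line 5: ['dolphin', 'you'] (min_width=11, slack=4)
Line 6: ['coffee', 'picture'] (min_width=14, slack=1)
Line 7: ['run', 'clean', 'new'] (min_width=13, slack=2)
Line 8: ['dirty', 'orchestra'] (min_width=15, slack=0)
Line 9: ['segment', 'sweet'] (min_width=13, slack=2)
Line 10: ['music', 'sand'] (min_width=10, slack=5)
Line 11: ['chemistry', 'my'] (min_width=12, slack=3)
Line 12: ['oats', 'all', 'house'] (min_width=14, slack=1)
Line 13: ['pharmacy'] (min_width=8, slack=7)
Total lines: 13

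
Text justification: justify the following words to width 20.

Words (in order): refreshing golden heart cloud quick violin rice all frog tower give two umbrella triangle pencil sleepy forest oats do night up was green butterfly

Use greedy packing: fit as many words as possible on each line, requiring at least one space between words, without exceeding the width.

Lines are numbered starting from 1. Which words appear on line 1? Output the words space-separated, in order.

Answer: refreshing golden

Derivation:
Line 1: ['refreshing', 'golden'] (min_width=17, slack=3)
Line 2: ['heart', 'cloud', 'quick'] (min_width=17, slack=3)
Line 3: ['violin', 'rice', 'all', 'frog'] (min_width=20, slack=0)
Line 4: ['tower', 'give', 'two'] (min_width=14, slack=6)
Line 5: ['umbrella', 'triangle'] (min_width=17, slack=3)
Line 6: ['pencil', 'sleepy', 'forest'] (min_width=20, slack=0)
Line 7: ['oats', 'do', 'night', 'up', 'was'] (min_width=20, slack=0)
Line 8: ['green', 'butterfly'] (min_width=15, slack=5)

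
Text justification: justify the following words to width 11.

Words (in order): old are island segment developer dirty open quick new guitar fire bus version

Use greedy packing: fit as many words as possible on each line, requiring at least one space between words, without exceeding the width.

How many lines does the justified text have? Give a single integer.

Answer: 8

Derivation:
Line 1: ['old', 'are'] (min_width=7, slack=4)
Line 2: ['island'] (min_width=6, slack=5)
Line 3: ['segment'] (min_width=7, slack=4)
Line 4: ['developer'] (min_width=9, slack=2)
Line 5: ['dirty', 'open'] (min_width=10, slack=1)
Line 6: ['quick', 'new'] (min_width=9, slack=2)
Line 7: ['guitar', 'fire'] (min_width=11, slack=0)
Line 8: ['bus', 'version'] (min_width=11, slack=0)
Total lines: 8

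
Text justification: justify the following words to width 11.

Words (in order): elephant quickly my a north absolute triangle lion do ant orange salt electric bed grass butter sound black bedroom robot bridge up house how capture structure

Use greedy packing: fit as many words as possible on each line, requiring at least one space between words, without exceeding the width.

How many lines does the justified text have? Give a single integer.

Answer: 17

Derivation:
Line 1: ['elephant'] (min_width=8, slack=3)
Line 2: ['quickly', 'my'] (min_width=10, slack=1)
Line 3: ['a', 'north'] (min_width=7, slack=4)
Line 4: ['absolute'] (min_width=8, slack=3)
Line 5: ['triangle'] (min_width=8, slack=3)
Line 6: ['lion', 'do', 'ant'] (min_width=11, slack=0)
Line 7: ['orange', 'salt'] (min_width=11, slack=0)
Line 8: ['electric'] (min_width=8, slack=3)
Line 9: ['bed', 'grass'] (min_width=9, slack=2)
Line 10: ['butter'] (min_width=6, slack=5)
Line 11: ['sound', 'black'] (min_width=11, slack=0)
Line 12: ['bedroom'] (min_width=7, slack=4)
Line 13: ['robot'] (min_width=5, slack=6)
Line 14: ['bridge', 'up'] (min_width=9, slack=2)
Line 15: ['house', 'how'] (min_width=9, slack=2)
Line 16: ['capture'] (min_width=7, slack=4)
Line 17: ['structure'] (min_width=9, slack=2)
Total lines: 17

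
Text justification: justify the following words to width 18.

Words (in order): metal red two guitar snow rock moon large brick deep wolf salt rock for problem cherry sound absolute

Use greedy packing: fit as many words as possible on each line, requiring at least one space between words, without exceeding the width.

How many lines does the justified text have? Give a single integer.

Answer: 7

Derivation:
Line 1: ['metal', 'red', 'two'] (min_width=13, slack=5)
Line 2: ['guitar', 'snow', 'rock'] (min_width=16, slack=2)
Line 3: ['moon', 'large', 'brick'] (min_width=16, slack=2)
Line 4: ['deep', 'wolf', 'salt'] (min_width=14, slack=4)
Line 5: ['rock', 'for', 'problem'] (min_width=16, slack=2)
Line 6: ['cherry', 'sound'] (min_width=12, slack=6)
Line 7: ['absolute'] (min_width=8, slack=10)
Total lines: 7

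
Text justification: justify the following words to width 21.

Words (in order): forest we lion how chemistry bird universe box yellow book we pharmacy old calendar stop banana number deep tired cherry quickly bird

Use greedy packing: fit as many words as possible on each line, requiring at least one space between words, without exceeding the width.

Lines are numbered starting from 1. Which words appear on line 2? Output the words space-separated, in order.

Answer: chemistry bird

Derivation:
Line 1: ['forest', 'we', 'lion', 'how'] (min_width=18, slack=3)
Line 2: ['chemistry', 'bird'] (min_width=14, slack=7)
Line 3: ['universe', 'box', 'yellow'] (min_width=19, slack=2)
Line 4: ['book', 'we', 'pharmacy', 'old'] (min_width=20, slack=1)
Line 5: ['calendar', 'stop', 'banana'] (min_width=20, slack=1)
Line 6: ['number', 'deep', 'tired'] (min_width=17, slack=4)
Line 7: ['cherry', 'quickly', 'bird'] (min_width=19, slack=2)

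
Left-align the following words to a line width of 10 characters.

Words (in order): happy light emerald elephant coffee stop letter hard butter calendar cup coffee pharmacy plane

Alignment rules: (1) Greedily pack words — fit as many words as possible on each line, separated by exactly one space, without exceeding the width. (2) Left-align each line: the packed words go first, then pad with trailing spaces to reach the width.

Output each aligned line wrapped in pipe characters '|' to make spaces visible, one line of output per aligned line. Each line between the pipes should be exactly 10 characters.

Answer: |happy     |
|light     |
|emerald   |
|elephant  |
|coffee    |
|stop      |
|letter    |
|hard      |
|butter    |
|calendar  |
|cup coffee|
|pharmacy  |
|plane     |

Derivation:
Line 1: ['happy'] (min_width=5, slack=5)
Line 2: ['light'] (min_width=5, slack=5)
Line 3: ['emerald'] (min_width=7, slack=3)
Line 4: ['elephant'] (min_width=8, slack=2)
Line 5: ['coffee'] (min_width=6, slack=4)
Line 6: ['stop'] (min_width=4, slack=6)
Line 7: ['letter'] (min_width=6, slack=4)
Line 8: ['hard'] (min_width=4, slack=6)
Line 9: ['butter'] (min_width=6, slack=4)
Line 10: ['calendar'] (min_width=8, slack=2)
Line 11: ['cup', 'coffee'] (min_width=10, slack=0)
Line 12: ['pharmacy'] (min_width=8, slack=2)
Line 13: ['plane'] (min_width=5, slack=5)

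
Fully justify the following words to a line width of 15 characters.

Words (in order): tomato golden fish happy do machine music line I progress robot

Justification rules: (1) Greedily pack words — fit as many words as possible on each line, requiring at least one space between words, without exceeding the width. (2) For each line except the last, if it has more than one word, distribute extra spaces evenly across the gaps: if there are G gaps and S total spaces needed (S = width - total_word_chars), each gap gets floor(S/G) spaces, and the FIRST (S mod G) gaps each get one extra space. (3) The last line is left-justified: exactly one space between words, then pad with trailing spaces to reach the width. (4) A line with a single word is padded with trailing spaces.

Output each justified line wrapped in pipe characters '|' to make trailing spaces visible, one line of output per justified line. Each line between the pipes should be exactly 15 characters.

Answer: |tomato   golden|
|fish  happy  do|
|machine   music|
|line I progress|
|robot          |

Derivation:
Line 1: ['tomato', 'golden'] (min_width=13, slack=2)
Line 2: ['fish', 'happy', 'do'] (min_width=13, slack=2)
Line 3: ['machine', 'music'] (min_width=13, slack=2)
Line 4: ['line', 'I', 'progress'] (min_width=15, slack=0)
Line 5: ['robot'] (min_width=5, slack=10)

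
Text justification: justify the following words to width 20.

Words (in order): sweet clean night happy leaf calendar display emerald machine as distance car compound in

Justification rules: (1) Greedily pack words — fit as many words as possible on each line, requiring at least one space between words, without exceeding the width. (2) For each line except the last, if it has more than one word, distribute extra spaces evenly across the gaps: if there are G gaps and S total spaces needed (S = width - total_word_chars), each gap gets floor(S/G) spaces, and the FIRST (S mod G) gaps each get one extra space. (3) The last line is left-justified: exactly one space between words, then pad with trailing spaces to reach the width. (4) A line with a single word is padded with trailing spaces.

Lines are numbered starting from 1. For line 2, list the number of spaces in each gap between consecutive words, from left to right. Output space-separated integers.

Line 1: ['sweet', 'clean', 'night'] (min_width=17, slack=3)
Line 2: ['happy', 'leaf', 'calendar'] (min_width=19, slack=1)
Line 3: ['display', 'emerald'] (min_width=15, slack=5)
Line 4: ['machine', 'as', 'distance'] (min_width=19, slack=1)
Line 5: ['car', 'compound', 'in'] (min_width=15, slack=5)

Answer: 2 1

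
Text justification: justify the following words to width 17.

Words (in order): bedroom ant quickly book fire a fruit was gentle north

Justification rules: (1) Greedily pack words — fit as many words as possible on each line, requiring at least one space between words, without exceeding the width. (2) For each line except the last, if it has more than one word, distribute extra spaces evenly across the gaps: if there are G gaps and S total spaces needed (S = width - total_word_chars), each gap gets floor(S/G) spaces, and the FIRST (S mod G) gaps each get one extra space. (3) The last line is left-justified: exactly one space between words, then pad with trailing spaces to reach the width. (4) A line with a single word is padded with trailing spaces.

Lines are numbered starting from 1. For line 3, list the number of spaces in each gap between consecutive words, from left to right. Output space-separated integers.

Answer: 4 4

Derivation:
Line 1: ['bedroom', 'ant'] (min_width=11, slack=6)
Line 2: ['quickly', 'book', 'fire'] (min_width=17, slack=0)
Line 3: ['a', 'fruit', 'was'] (min_width=11, slack=6)
Line 4: ['gentle', 'north'] (min_width=12, slack=5)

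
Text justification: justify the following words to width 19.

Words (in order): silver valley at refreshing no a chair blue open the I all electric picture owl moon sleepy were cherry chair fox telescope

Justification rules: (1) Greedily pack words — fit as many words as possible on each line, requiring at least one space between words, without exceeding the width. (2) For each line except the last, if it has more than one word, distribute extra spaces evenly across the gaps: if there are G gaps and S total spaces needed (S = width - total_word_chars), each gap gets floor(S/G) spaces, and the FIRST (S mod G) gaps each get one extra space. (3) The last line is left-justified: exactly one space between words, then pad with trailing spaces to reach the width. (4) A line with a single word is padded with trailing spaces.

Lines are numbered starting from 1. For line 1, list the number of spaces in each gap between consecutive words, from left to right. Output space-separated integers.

Line 1: ['silver', 'valley', 'at'] (min_width=16, slack=3)
Line 2: ['refreshing', 'no', 'a'] (min_width=15, slack=4)
Line 3: ['chair', 'blue', 'open', 'the'] (min_width=19, slack=0)
Line 4: ['I', 'all', 'electric'] (min_width=14, slack=5)
Line 5: ['picture', 'owl', 'moon'] (min_width=16, slack=3)
Line 6: ['sleepy', 'were', 'cherry'] (min_width=18, slack=1)
Line 7: ['chair', 'fox', 'telescope'] (min_width=19, slack=0)

Answer: 3 2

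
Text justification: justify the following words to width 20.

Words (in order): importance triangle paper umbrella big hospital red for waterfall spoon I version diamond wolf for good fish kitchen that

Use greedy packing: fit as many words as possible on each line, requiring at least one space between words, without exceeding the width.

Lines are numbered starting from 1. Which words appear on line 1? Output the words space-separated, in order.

Line 1: ['importance', 'triangle'] (min_width=19, slack=1)
Line 2: ['paper', 'umbrella', 'big'] (min_width=18, slack=2)
Line 3: ['hospital', 'red', 'for'] (min_width=16, slack=4)
Line 4: ['waterfall', 'spoon', 'I'] (min_width=17, slack=3)
Line 5: ['version', 'diamond', 'wolf'] (min_width=20, slack=0)
Line 6: ['for', 'good', 'fish'] (min_width=13, slack=7)
Line 7: ['kitchen', 'that'] (min_width=12, slack=8)

Answer: importance triangle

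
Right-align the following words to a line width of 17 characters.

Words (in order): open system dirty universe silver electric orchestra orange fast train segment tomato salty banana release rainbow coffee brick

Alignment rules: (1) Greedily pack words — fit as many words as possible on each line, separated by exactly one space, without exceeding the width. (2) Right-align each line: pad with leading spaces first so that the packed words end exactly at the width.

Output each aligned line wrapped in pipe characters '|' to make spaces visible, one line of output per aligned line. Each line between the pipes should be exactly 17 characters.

Answer: |open system dirty|
|  universe silver|
|         electric|
| orchestra orange|
|       fast train|
|   segment tomato|
|     salty banana|
|  release rainbow|
|     coffee brick|

Derivation:
Line 1: ['open', 'system', 'dirty'] (min_width=17, slack=0)
Line 2: ['universe', 'silver'] (min_width=15, slack=2)
Line 3: ['electric'] (min_width=8, slack=9)
Line 4: ['orchestra', 'orange'] (min_width=16, slack=1)
Line 5: ['fast', 'train'] (min_width=10, slack=7)
Line 6: ['segment', 'tomato'] (min_width=14, slack=3)
Line 7: ['salty', 'banana'] (min_width=12, slack=5)
Line 8: ['release', 'rainbow'] (min_width=15, slack=2)
Line 9: ['coffee', 'brick'] (min_width=12, slack=5)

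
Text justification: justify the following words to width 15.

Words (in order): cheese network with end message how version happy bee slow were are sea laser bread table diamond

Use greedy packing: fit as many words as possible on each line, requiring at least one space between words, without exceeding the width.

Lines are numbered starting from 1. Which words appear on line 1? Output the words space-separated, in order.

Line 1: ['cheese', 'network'] (min_width=14, slack=1)
Line 2: ['with', 'end'] (min_width=8, slack=7)
Line 3: ['message', 'how'] (min_width=11, slack=4)
Line 4: ['version', 'happy'] (min_width=13, slack=2)
Line 5: ['bee', 'slow', 'were'] (min_width=13, slack=2)
Line 6: ['are', 'sea', 'laser'] (min_width=13, slack=2)
Line 7: ['bread', 'table'] (min_width=11, slack=4)
Line 8: ['diamond'] (min_width=7, slack=8)

Answer: cheese network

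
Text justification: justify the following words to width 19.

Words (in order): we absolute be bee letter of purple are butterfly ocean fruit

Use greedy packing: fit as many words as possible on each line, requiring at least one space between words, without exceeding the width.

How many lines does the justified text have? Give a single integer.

Answer: 4

Derivation:
Line 1: ['we', 'absolute', 'be', 'bee'] (min_width=18, slack=1)
Line 2: ['letter', 'of', 'purple'] (min_width=16, slack=3)
Line 3: ['are', 'butterfly', 'ocean'] (min_width=19, slack=0)
Line 4: ['fruit'] (min_width=5, slack=14)
Total lines: 4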